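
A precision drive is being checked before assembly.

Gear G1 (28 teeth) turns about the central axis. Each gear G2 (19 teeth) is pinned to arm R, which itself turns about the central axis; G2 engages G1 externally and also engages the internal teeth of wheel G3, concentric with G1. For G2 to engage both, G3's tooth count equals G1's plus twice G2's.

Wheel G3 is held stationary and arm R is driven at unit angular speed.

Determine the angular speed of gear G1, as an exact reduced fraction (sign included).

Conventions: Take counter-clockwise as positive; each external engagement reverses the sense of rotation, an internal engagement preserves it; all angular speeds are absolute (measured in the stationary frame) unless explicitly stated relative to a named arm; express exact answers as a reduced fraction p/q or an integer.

planetary set (28T centre, 19T on arm, 66T internal) — Willis relation
ring teeth: 28 + 2·19 = 66
28(ω_sun−ω_arm) = −66(ω_ring−ω_arm),  ω_ring = 0, ω_arm = 1
ω_sun = 1 − (66/28)(0−1) = 47/14
exact speed ratio = 47/14

47/14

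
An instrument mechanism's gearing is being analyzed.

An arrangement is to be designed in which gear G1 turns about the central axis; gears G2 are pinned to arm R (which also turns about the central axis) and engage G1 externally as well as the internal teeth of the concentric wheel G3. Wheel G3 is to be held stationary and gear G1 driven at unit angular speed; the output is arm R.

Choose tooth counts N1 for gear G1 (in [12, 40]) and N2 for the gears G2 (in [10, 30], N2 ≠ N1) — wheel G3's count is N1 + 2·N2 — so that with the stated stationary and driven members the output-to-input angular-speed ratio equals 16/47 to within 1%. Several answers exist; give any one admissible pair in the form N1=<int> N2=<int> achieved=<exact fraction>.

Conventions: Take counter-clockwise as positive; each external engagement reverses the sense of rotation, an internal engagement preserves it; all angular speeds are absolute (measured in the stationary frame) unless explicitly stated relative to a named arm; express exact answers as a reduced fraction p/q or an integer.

N1=32 N2=15 achieved=16/47

planetary set to be sized for 16/47 (Willis relation)
Willis with ω_ring = 0: ω_arm/ω_sun = N1/(N1+N3); set equal to 16/47  ⇒  N3/N1 = 1/(16/47) − 1 = 31/16
N3 = N1 + 2·N2  ⇒  N2/N1 = (N3/N1 − 1)/2 = (31/16 − 1)/2 = 15/32
smallest multiple with N1 ≥ 12 and N2 ≥ 10: k = 1  ⇒  N1 = 1·32 = 32, N2 = 1·15 = 15 (N1 ≤ 40, N2 ≤ 30, N2 ≠ N1 ✓), N3 = 32 + 2·15 = 62
check: N1/(N1+N3) with N1 = 32, N3 = 62 gives 16/47; |achieved − target| = 0 ≤ 4/1175 ✓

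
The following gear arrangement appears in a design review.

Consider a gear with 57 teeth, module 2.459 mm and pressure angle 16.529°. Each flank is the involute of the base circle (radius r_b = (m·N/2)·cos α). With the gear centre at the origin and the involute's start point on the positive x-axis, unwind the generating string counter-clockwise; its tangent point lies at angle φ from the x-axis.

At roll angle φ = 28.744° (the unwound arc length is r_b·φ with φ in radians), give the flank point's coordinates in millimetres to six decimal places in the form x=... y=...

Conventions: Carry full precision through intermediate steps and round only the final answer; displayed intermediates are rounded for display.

x=75.115493 y=2.757133

topology: single-mesh involute geometry — m = 2.459, N = 57
pitch radius r_p = m·N/2 = 2.459·57/2 = 70.081500
base radius r_b = r_p·cos α = 70.081500·cos 16.529° = 67.185442
roll angle φ = 28.744° = 0.50167744 rad
x = r_b·(cos φ + φ·sin φ) = 75.115493
y = r_b·(sin φ − φ·cos φ) = 2.757133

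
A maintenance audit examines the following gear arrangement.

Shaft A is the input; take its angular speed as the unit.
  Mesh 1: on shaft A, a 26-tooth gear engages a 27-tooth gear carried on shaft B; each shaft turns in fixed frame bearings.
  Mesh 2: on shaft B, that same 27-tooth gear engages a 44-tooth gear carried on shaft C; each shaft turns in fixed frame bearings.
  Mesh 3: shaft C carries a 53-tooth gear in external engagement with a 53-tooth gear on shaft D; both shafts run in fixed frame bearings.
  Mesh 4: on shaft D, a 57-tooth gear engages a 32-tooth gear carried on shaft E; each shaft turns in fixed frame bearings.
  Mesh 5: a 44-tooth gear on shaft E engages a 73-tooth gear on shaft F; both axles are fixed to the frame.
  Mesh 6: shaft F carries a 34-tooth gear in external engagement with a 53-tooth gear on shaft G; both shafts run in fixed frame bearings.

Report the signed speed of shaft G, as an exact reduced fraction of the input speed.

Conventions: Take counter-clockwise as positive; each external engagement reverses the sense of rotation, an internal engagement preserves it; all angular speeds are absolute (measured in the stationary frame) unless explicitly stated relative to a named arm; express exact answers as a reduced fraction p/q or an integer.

12597/30952

6-mesh fixed-axis compound train (all bearings frame-fixed)
mesh 1 [26T→27T]: |ω|/ω_in = 1×26/27 = 26/27, sense flips to −
mesh 2 [27T→44T]: |ω|/ω_in = (26/27)×27/44 = 13/22, sense flips to +
mesh 3 [53T→53T]: |ω|/ω_in = (13/22)×53/53 = 13/22, sense flips to −
mesh 4 [57T→32T]: |ω|/ω_in = (13/22)×57/32 = 741/704, sense flips to +
mesh 5 [44T→73T]: |ω|/ω_in = (741/704)×44/73 = 741/1168, sense flips to −
mesh 6 [34T→53T]: |ω|/ω_in = (741/1168)×34/53 = 12597/30952, sense flips to +
signed output speed (× input speed) = 12597/30952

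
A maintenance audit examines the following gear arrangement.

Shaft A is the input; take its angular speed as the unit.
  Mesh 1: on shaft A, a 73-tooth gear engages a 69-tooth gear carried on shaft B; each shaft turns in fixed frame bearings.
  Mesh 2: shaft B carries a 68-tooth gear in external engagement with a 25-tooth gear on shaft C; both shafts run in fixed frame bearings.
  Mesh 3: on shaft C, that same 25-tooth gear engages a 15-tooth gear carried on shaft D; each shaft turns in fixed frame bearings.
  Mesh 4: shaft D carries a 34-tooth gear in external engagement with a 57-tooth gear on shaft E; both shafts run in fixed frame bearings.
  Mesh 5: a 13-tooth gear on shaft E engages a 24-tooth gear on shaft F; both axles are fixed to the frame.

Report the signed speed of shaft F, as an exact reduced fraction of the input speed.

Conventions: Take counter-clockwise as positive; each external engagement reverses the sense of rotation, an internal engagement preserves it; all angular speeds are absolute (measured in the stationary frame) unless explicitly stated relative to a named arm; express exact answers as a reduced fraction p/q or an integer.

5-mesh fixed-axis compound train (all bearings frame-fixed)
mesh 1 [73T→69T]: |ω|/ω_in = 1×73/69 = 73/69, sense flips to −
mesh 2 [68T→25T]: |ω|/ω_in = (73/69)×68/25 = 4964/1725, sense flips to +
mesh 3 [25T→15T]: |ω|/ω_in = (4964/1725)×25/15 = 4964/1035, sense flips to −
mesh 4 [34T→57T]: |ω|/ω_in = (4964/1035)×34/57 = 168776/58995, sense flips to +
mesh 5 [13T→24T]: |ω|/ω_in = (168776/58995)×13/24 = 274261/176985, sense flips to −
signed output speed (× input speed) = -274261/176985

-274261/176985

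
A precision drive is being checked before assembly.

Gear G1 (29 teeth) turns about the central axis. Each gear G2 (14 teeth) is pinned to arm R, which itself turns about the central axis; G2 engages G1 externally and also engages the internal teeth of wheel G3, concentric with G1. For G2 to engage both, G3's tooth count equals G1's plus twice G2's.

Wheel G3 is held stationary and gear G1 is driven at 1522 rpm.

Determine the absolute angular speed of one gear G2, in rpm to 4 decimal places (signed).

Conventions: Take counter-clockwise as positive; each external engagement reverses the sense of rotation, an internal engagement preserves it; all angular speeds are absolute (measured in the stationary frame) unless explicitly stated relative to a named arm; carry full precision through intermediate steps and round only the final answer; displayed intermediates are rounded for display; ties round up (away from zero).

recognized (axles ride arm R): planetary set, 29/14/57 teeth
normalise by the input: solve with ω_sun = 1, then scale by 1522 rpm
ring teeth: 29 + 2·14 = 57
29(ω_sun−ω_arm) = −57(ω_ring−ω_arm),  ω_ring = 0, ω_sun = 1
29(1−ω_arm) = −57(0−ω_arm)  ⇒  86·ω_arm = 29  ⇒  ω_arm = 29/86
sun–planet mesh: 29·(1−29/86) = −14·(ω_p−ω_arm)  ⇒  ω_p−ω_arm = -1653/1204
ω_p = 29/86 − 1653/1204 = -29/28
scale: ω_p = -29/28 × 1522 rpm = -1576.3571 rpm

-1576.3571 rpm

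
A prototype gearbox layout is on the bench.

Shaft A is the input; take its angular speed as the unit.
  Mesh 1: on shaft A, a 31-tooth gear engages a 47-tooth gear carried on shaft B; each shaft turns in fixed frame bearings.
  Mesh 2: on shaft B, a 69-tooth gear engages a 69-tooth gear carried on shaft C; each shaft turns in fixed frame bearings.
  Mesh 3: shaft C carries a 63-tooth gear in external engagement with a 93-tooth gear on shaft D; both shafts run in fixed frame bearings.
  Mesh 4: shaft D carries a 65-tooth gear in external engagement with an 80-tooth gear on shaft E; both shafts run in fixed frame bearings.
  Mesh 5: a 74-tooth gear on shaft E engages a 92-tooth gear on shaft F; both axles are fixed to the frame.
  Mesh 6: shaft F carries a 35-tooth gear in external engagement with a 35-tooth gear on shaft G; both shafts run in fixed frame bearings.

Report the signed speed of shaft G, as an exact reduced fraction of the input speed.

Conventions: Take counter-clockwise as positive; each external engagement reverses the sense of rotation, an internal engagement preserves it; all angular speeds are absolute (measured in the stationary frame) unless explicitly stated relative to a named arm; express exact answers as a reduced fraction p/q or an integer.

6-mesh fixed-axis compound train (all bearings frame-fixed)
mesh 1 [31T→47T]: |ω|/ω_in = 1×31/47 = 31/47, sense flips to −
mesh 2 [69T→69T]: |ω|/ω_in = (31/47)×69/69 = 31/47, sense flips to +
mesh 3 [63T→93T]: |ω|/ω_in = (31/47)×63/93 = 21/47, sense flips to −
mesh 4 [65T→80T]: |ω|/ω_in = (21/47)×65/80 = 273/752, sense flips to +
mesh 5 [74T→92T]: |ω|/ω_in = (273/752)×74/92 = 10101/34592, sense flips to −
mesh 6 [35T→35T]: |ω|/ω_in = (10101/34592)×35/35 = 10101/34592, sense flips to +
signed output speed (× input speed) = 10101/34592

10101/34592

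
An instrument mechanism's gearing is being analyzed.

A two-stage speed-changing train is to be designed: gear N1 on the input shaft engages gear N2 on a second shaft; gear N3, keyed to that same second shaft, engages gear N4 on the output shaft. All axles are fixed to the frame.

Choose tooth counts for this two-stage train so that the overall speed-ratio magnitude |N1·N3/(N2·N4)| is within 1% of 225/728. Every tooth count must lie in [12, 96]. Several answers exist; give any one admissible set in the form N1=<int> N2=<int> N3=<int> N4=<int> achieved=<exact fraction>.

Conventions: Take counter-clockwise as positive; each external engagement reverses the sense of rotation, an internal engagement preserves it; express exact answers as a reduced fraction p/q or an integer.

2-stage fixed-axis compound train for ratio 225/728
target = 225/728 in lowest terms: an exact hit needs N1·N3 = k·225 and N2·N4 = k·728 for one integer k, every count in [12, 96]; additionally prefer no 1:1 stage (N1 ≠ N2, N3 ≠ N4)
k = 1: N1·N3 = 225 = 15·15, N2·N4 = 728 = 13·56
achieved = 15·15/(13·56) = 225/728; |achieved − target| = 0 ≤ 9/2912 ✓

N1=15 N2=13 N3=15 N4=56 achieved=225/728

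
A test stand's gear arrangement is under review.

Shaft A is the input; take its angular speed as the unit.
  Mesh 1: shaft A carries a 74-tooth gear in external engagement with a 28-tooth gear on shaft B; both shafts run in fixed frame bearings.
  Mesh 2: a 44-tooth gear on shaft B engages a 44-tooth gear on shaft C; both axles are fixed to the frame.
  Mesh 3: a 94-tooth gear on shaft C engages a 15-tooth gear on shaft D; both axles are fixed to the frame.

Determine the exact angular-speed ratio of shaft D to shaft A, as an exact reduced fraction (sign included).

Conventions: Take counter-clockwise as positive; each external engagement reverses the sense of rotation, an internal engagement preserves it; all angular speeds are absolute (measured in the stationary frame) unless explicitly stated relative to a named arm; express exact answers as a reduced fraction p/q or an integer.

-1739/105

class = fixed-axis compound train [3 meshes; 3 ratios multiply, 3 sense flips]
mesh 1 [74T→28T]: running ratio 37/14, sense −
mesh 2 [44T→44T]: running ratio 37/14, sense +
mesh 3 [94T→15T]: running ratio 1739/105, sense −
ω_out/ω_in = -1739/105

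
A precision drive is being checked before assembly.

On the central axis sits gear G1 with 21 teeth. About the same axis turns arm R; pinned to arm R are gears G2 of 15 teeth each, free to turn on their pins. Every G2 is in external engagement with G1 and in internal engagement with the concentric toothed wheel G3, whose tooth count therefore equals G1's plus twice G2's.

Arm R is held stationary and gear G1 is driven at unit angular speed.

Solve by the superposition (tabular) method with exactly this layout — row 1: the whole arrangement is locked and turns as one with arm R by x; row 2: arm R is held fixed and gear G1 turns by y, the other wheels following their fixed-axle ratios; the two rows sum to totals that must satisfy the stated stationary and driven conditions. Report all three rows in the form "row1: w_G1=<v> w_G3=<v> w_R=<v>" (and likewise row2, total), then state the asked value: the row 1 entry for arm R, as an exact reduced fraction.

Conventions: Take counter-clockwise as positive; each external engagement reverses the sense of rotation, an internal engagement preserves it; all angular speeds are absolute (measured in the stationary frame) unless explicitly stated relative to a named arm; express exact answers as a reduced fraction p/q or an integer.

row1: w_G1=0 w_G3=0 w_R=0
row2: w_G1=1 w_G3=-7/17 w_R=0
total: w_G1=1 w_G3=-7/17 w_R=0
asked value: 0

class = planetary set [G3 = 21+2·15 = 51; Willis about the carrier]
row 1: whole set turns with the arm by x
row 2: sun turns y, ring = −(21/51)·y, arm 0
boundary: total ω_arm = x = 0 and total ω_sun = x + y = 1  ⇒  y = 1, x = 0
row 2 ring = −(21/51)·1 = -7/17
totals (row 1 + row 2): sun 0 + 1 = 1, ring 0 + (-7/17) = -7/17, arm 0 + 0 = 0
asked cell (row1, arm) = 0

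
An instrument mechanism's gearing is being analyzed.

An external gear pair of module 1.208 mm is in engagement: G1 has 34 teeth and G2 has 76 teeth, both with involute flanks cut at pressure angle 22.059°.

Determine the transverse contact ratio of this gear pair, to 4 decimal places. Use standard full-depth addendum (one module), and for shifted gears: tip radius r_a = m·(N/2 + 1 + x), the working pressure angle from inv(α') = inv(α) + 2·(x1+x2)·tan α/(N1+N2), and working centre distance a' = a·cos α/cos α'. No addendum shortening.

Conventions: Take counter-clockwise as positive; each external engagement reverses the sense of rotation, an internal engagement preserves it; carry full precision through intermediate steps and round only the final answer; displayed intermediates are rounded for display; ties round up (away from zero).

1.6491

single-mesh involute tooth geometry (34T engaging 76T at module 1.208)
base radii: r_b1 = 19.032716, r_b2 = 42.543718
tip radii: r_a1 = 21.744000, r_a2 = 47.112000
no profile shift: α' = α, a' = a
action lengths: √(r_a1²−r_b1²) = 10.514621, √(r_a2²−r_b2²) = 20.237901
base pitch p_b = π·m·cos α = 3.517238
CR = (10.514621 + 20.237901 − 66.440000·sin 22.05900°)/3.517238 = 1.649089
contact ratio ≈ 1.6491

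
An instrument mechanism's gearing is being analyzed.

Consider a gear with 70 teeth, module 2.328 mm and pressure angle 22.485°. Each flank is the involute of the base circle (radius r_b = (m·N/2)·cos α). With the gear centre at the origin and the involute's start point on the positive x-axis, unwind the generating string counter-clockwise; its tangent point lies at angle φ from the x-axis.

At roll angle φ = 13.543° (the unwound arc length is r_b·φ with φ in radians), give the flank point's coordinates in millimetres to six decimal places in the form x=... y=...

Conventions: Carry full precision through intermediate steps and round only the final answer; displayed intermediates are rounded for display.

x=77.359719 y=0.329565

recognized (one wheel, involute flank): single-mesh tooth geometry, m = 2.328, N = 70
pitch radius r_p = m·N/2 = 2.328·70/2 = 81.480000
base radius r_b = r_p·cos α = 81.480000·cos 22.485° = 75.285865
roll angle φ = 13.543° = 0.23636994 rad
x = r_b·(cos φ + φ·sin φ) = 77.359719
y = r_b·(sin φ − φ·cos φ) = 0.329565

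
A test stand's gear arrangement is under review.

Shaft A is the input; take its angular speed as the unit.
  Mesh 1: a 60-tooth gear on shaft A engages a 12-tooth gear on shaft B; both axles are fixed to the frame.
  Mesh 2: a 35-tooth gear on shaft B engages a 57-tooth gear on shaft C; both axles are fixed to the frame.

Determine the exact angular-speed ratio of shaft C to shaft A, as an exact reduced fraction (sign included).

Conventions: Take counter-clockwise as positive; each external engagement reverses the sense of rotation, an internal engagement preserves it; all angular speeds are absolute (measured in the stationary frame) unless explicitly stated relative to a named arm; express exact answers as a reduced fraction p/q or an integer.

175/57

class = fixed-axis compound train [2 meshes; 2 ratios multiply, 2 sense flips]
mesh 1 [60T→12T]: running ratio 5, sense −
mesh 2 [35T→57T]: running ratio 175/57, sense +
ω_out/ω_in = 175/57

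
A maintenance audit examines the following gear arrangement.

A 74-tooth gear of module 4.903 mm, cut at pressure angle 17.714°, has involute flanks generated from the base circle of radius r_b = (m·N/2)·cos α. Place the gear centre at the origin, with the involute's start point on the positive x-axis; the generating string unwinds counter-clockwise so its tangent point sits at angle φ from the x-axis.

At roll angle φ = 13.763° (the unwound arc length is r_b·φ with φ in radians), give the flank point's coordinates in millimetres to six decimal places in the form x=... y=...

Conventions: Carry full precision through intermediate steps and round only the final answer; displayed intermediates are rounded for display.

topology: single-mesh involute geometry — m = 4.903, N = 74
pitch radius r_p = m·N/2 = 4.903·74/2 = 181.411000
base radius r_b = r_p·cos α = 181.411000·cos 17.714° = 172.809790
roll angle φ = 13.763° = 0.24020966 rad
x = r_b·(cos φ + φ·sin φ) = 177.723723
y = r_b·(sin φ − φ·cos φ) = 0.793799

x=177.723723 y=0.793799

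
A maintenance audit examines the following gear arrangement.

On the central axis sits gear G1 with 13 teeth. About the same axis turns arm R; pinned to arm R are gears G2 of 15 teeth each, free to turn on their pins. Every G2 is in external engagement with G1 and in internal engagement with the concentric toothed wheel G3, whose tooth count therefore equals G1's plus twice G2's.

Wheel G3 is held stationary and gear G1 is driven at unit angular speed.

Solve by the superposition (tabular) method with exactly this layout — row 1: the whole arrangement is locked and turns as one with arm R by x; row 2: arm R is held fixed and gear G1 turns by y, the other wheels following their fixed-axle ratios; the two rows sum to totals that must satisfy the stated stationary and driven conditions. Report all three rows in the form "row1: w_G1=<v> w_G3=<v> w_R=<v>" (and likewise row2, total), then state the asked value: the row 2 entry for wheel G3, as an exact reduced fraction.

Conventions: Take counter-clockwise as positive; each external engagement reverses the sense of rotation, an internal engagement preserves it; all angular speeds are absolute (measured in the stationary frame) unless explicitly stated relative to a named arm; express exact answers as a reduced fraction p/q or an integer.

planetary set (13T centre, 15T on arm, 43T internal) — Willis relation
superposition row 1 [locked train]: every member turns x
row 2: sun turns y, ring = −(13/43)·y, arm 0
boundary: total ω_ring = x − (13/43)·y = 0 and total ω_sun = x + y = 1  ⇒  y = 43/56, x = 13/56
row 2 ring = −(13/43)·43/56 = -13/56
totals (row 1 + row 2): sun 13/56 + 43/56 = 1, ring 13/56 + (-13/56) = 0, arm 13/56 + 0 = 13/56
asked cell (row2, ring) = -13/56

row1: w_G1=13/56 w_G3=13/56 w_R=13/56
row2: w_G1=43/56 w_G3=-13/56 w_R=0
total: w_G1=1 w_G3=0 w_R=13/56
asked value: -13/56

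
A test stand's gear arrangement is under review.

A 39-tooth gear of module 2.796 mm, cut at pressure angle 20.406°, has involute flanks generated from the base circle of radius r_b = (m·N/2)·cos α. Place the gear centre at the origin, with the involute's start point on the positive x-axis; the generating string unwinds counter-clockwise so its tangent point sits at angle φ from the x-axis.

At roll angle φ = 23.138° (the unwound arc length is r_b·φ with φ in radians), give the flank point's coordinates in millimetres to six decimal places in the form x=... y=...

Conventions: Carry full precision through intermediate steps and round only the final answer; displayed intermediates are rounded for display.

x=55.098938 y=1.103607

recognized (one wheel, involute flank): single-mesh tooth geometry, m = 2.796, N = 39
pitch radius r_p = m·N/2 = 2.796·39/2 = 54.522000
base radius r_b = r_p·cos α = 54.522000·cos 20.406° = 51.100498
roll angle φ = 23.138° = 0.40383428 rad
x = r_b·(cos φ + φ·sin φ) = 55.098938
y = r_b·(sin φ − φ·cos φ) = 1.103607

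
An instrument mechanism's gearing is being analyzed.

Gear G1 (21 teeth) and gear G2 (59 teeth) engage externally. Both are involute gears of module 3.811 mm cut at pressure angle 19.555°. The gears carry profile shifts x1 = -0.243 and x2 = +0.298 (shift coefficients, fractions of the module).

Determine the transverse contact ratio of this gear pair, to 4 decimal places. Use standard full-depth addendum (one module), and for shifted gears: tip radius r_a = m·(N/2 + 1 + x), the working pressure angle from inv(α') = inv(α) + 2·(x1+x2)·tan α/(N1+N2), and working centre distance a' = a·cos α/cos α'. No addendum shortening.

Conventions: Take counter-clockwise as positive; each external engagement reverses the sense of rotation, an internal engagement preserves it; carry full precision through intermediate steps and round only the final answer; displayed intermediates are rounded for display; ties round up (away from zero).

single-mesh involute tooth geometry (21T engaging 59T at module 3.811)
base radii: r_b1 = 37.707431, r_b2 = 105.939925
tip radii: r_a1 = 42.900427, r_a2 = 117.371178
inv(α') = inv(19.555°) + 2·(-0.243+0.298)·tan α/(21+59) = 0.01438851  ⇒  α' = 19.77413°
a' = a·cos α / cos α' = 152.4400·cos 19.555°/cos 19.77413° = 152.648481
action lengths: √(r_a1²−r_b1²) = 20.459626, √(r_a2²−r_b2²) = 50.524506
base pitch p_b = π·m·cos α = 11.282037
CR = (20.459626 + 50.524506 − 152.648481·sin 19.77413°)/11.282037 = 1.714333
contact ratio ≈ 1.7143

1.7143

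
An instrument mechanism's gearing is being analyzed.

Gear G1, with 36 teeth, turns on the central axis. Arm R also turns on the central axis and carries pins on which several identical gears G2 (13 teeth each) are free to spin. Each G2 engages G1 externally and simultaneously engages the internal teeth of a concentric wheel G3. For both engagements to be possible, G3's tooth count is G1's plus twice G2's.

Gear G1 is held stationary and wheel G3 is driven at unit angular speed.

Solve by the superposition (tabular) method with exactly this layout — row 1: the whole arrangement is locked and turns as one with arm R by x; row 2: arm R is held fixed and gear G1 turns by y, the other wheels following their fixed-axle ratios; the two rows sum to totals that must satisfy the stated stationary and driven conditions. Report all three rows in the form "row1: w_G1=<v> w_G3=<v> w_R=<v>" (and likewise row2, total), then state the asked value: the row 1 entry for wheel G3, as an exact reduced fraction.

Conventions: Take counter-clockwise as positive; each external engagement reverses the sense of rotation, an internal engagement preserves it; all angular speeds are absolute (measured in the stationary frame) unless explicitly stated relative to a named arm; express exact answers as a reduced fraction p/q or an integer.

row1: w_G1=31/49 w_G3=31/49 w_R=31/49
row2: w_G1=-31/49 w_G3=18/49 w_R=0
total: w_G1=0 w_G3=1 w_R=31/49
asked value: 31/49

planetary set (36T centre, 13T on arm, 62T internal) — Willis relation
superposition row 1 [locked train]: every member turns x
row 2 (arm held, sun turns y): ω_ring = −(36/62)·y, ω_arm = 0
boundary: total ω_sun = x + y = 0 and total ω_ring = x − (36/62)·y = 1  ⇒  y = -31/49, x = 31/49
row 2 ring = −(36/62)·(-31/49) = 18/49
totals (row 1 + row 2): sun 31/49 + (-31/49) = 0, ring 31/49 + 18/49 = 1, arm 31/49 + 0 = 31/49
asked cell (row1, ring) = 31/49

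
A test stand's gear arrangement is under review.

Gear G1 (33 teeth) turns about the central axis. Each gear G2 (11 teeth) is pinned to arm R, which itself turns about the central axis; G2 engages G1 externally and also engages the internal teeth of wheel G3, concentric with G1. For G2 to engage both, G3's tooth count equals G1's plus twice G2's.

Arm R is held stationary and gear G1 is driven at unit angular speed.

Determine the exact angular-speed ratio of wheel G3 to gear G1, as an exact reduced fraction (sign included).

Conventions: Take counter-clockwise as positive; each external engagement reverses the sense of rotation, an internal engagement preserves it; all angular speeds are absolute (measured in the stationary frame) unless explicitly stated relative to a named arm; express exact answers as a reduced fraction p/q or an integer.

topology: planetary set — G1 33T / G2 11T / G3 55T, arm = carrier (Willis)
ring teeth: 33 + 2·11 = 55
33(ω_sun−ω_arm) = −55(ω_ring−ω_arm),  ω_arm = 0, ω_sun = 1
ω_ring = 0 − (33/55)(1−0) = -3/5
ω_out/ω_in = -3/5

-3/5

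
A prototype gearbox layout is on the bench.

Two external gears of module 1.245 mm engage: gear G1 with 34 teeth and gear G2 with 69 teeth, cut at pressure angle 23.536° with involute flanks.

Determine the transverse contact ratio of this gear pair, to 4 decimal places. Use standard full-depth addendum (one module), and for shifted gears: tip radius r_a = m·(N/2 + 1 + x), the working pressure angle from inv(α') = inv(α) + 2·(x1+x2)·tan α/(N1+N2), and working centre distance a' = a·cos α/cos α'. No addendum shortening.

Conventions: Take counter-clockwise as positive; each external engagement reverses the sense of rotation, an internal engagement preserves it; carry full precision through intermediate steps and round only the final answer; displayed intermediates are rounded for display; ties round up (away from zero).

recognized (one external pair, fixed centres): single-mesh tooth geometry, m = 1.245, N1 = 34, N2 = 69
base radii: r_b1 = 19.404270, r_b2 = 39.379254
tip radii: r_a1 = 22.410000, r_a2 = 44.197500
no profile shift: α' = α, a' = a
action lengths: √(r_a1²−r_b1²) = 11.210817, √(r_a2²−r_b2²) = 20.067222
base pitch p_b = π·m·cos α = 3.585901
CR = (11.210817 + 20.067222 − 64.117500·sin 23.53600°)/3.585901 = 1.582393
contact ratio ≈ 1.5824

1.5824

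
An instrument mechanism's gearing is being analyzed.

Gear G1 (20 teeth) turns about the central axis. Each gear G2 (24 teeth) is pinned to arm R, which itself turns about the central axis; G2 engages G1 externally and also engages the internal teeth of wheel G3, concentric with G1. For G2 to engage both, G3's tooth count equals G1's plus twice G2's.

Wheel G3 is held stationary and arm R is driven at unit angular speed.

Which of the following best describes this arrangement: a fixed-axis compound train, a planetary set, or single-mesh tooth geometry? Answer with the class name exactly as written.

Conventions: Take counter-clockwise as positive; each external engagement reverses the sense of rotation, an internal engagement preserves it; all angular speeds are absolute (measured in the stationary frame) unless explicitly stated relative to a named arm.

planetary set

recognized (axles ride arm R): planetary set, 20/24/68 teeth
classification: planetary set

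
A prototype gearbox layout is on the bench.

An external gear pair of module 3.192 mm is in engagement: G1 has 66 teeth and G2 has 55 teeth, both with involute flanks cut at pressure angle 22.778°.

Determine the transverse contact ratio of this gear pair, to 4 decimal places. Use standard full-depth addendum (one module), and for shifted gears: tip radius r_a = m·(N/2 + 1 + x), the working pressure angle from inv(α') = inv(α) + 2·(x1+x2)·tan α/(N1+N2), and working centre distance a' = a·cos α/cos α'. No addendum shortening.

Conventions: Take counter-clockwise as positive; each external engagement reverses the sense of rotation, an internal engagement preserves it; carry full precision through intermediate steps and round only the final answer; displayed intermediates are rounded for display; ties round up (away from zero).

topology: single-mesh involute geometry — m = 3.192, 66T/55T pair
base radii: r_b1 = 97.121043, r_b2 = 80.934203
tip radii: r_a1 = 108.528000, r_a2 = 90.972000
no profile shift: α' = α, a' = a
action lengths: √(r_a1²−r_b1²) = 48.433766, √(r_a2²−r_b2²) = 41.539856
base pitch p_b = π·m·cos α = 9.245902
CR = (48.433766 + 41.539856 − 193.116000·sin 22.77800°)/9.245902 = 1.644677
contact ratio ≈ 1.6447

1.6447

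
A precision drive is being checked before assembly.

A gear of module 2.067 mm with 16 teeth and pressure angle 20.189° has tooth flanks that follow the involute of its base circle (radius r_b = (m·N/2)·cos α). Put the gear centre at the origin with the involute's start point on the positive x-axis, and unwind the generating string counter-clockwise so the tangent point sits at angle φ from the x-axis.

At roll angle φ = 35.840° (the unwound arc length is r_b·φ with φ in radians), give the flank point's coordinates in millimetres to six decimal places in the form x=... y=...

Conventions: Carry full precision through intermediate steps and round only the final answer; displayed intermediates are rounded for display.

x=18.265749 y=1.217356

single-mesh involute tooth geometry (16T wheel at module 2.067)
pitch radius r_p = m·N/2 = 2.067·16/2 = 16.536000
base radius r_b = r_p·cos α = 16.536000·cos 20.189° = 15.520017
roll angle φ = 35.840° = 0.62552600 rad
x = r_b·(cos φ + φ·sin φ) = 18.265749
y = r_b·(sin φ − φ·cos φ) = 1.217356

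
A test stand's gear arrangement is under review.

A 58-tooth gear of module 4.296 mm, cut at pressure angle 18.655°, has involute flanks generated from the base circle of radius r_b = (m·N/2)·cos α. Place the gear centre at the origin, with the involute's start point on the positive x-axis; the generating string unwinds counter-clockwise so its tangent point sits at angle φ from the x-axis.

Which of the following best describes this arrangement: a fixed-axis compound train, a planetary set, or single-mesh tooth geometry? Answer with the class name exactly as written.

single-mesh involute tooth geometry (58T wheel at module 4.296)
classification: single-mesh tooth geometry

single-mesh tooth geometry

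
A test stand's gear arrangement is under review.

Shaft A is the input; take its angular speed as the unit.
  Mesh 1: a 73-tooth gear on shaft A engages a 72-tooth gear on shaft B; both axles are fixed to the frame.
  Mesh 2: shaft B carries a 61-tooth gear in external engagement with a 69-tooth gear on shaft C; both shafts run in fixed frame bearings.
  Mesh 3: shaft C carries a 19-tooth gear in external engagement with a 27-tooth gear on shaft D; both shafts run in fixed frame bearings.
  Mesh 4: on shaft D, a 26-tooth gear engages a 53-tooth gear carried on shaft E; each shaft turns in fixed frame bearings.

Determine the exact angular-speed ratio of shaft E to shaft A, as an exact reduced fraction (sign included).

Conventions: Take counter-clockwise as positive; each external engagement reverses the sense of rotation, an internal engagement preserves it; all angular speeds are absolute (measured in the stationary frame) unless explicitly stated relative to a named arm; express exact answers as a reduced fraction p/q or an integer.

class = fixed-axis compound train [4 meshes; 4 ratios multiply, 4 sense flips]
mesh 1 [73T→72T]: running ratio 73/72, sense −
mesh 2 [61T→69T]: running ratio 4453/4968, sense +
mesh 3 [19T→27T]: running ratio 84607/134136, sense −
mesh 4 [26T→53T]: running ratio 1099891/3554604, sense +
ω_out/ω_in = 1099891/3554604

1099891/3554604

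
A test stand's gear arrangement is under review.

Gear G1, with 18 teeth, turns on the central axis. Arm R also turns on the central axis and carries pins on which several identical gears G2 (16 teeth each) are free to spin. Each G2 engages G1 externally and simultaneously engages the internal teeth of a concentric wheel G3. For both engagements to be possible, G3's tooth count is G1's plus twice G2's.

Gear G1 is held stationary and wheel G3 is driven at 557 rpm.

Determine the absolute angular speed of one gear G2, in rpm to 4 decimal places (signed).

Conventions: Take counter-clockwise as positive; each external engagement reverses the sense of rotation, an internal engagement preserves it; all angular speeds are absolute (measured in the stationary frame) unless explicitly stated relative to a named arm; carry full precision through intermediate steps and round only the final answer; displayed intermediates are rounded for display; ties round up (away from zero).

+870.3125 rpm

class = planetary set [G3 = 18+2·16 = 50; Willis about the carrier]
normalise by the input: solve with ω_ring = 1, then scale by 557 rpm
ring teeth: 18 + 2·16 = 50
18(ω_sun−ω_arm) = −50(ω_ring−ω_arm),  ω_sun = 0, ω_ring = 1
18(0−ω_arm) = −50(1−ω_arm)  ⇒  68·ω_arm = 50  ⇒  ω_arm = 25/34
sun–planet mesh: 18·(0−25/34) = −16·(ω_p−ω_arm)  ⇒  ω_p−ω_arm = 225/272
ω_p = 25/34 + 225/272 = 25/16
scale: ω_p = 25/16 × 557 rpm = +870.3125 rpm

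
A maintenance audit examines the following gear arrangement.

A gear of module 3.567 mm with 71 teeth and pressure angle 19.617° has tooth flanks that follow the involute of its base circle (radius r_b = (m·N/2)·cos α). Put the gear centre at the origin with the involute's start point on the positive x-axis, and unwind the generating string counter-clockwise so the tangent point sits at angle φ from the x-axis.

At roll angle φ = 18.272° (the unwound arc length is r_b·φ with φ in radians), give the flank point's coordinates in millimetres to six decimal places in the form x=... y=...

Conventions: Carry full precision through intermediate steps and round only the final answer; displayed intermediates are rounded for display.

single-mesh involute tooth geometry (71T wheel at module 3.567)
pitch radius r_p = m·N/2 = 3.567·71/2 = 126.628500
base radius r_b = r_p·cos α = 126.628500·cos 19.617° = 119.278714
roll angle φ = 18.272° = 0.31890656 rad
x = r_b·(cos φ + φ·sin φ) = 125.190773
y = r_b·(sin φ − φ·cos φ) = 1.276465

x=125.190773 y=1.276465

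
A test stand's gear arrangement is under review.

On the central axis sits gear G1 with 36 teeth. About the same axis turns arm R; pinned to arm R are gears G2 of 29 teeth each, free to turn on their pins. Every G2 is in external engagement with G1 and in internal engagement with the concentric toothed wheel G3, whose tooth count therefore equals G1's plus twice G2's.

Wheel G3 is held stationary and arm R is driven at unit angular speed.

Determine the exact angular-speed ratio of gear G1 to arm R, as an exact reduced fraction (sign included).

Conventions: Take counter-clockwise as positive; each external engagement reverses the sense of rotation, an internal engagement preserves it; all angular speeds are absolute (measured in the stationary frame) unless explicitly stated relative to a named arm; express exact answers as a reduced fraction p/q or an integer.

planetary set (36T centre, 29T on arm, 94T internal) — Willis relation
ring teeth: 36 + 2·29 = 94
36(ω_sun−ω_arm) = −94(ω_ring−ω_arm),  ω_ring = 0, ω_arm = 1
ω_sun = 1 − (94/36)(0−1) = 65/18
ω_out/ω_in = 65/18

65/18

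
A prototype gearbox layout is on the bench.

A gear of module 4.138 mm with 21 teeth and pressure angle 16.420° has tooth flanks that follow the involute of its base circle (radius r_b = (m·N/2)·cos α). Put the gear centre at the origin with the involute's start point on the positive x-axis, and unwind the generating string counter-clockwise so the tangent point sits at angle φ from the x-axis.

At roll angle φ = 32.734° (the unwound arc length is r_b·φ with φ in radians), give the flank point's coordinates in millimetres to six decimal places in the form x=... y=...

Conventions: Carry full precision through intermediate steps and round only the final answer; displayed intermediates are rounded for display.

recognized (one wheel, involute flank): single-mesh tooth geometry, m = 4.138, N = 21
pitch radius r_p = m·N/2 = 4.138·21/2 = 43.449000
base radius r_b = r_p·cos α = 43.449000·cos 16.420° = 41.676948
roll angle φ = 32.734° = 0.57131608 rad
x = r_b·(cos φ + φ·sin φ) = 47.933628
y = r_b·(sin φ − φ·cos φ) = 2.507043

x=47.933628 y=2.507043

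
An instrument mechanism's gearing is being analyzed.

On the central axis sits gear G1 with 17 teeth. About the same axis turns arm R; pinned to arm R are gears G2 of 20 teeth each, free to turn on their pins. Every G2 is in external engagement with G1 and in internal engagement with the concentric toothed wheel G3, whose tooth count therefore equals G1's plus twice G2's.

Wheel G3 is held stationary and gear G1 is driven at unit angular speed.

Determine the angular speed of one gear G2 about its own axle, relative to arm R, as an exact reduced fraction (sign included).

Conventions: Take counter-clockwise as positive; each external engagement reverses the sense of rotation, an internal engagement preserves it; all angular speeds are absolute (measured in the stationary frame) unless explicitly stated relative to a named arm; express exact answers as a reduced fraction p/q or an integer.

-969/1480

recognized (axles ride arm R): planetary set, 17/20/57 teeth
ring teeth: 17 + 2·20 = 57
17(ω_sun−ω_arm) = −57(ω_ring−ω_arm),  ω_ring = 0, ω_sun = 1
17(1−ω_arm) = −57(0−ω_arm)  ⇒  74·ω_arm = 17  ⇒  ω_arm = 17/74
sun–planet mesh: 17·(1−17/74) = −20·(ω_p−ω_arm)  ⇒  ω_p−ω_arm = -969/1480
exact speed ratio = -969/1480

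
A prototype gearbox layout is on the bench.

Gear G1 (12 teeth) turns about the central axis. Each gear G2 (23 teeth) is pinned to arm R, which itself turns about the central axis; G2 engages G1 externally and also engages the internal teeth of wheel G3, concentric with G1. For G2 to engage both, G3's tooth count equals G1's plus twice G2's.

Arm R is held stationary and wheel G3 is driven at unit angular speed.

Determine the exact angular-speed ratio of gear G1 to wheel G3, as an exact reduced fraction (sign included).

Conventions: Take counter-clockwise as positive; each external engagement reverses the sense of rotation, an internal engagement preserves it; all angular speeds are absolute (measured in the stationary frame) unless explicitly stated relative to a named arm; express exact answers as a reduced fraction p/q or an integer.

-29/6

topology: planetary set — G1 12T / G2 23T / G3 58T, arm = carrier (Willis)
ring teeth: 12 + 2·23 = 58
12(ω_sun−ω_arm) = −58(ω_ring−ω_arm),  ω_arm = 0, ω_ring = 1
ω_sun = 0 − (58/12)(1−0) = -29/6
ω_out/ω_in = -29/6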